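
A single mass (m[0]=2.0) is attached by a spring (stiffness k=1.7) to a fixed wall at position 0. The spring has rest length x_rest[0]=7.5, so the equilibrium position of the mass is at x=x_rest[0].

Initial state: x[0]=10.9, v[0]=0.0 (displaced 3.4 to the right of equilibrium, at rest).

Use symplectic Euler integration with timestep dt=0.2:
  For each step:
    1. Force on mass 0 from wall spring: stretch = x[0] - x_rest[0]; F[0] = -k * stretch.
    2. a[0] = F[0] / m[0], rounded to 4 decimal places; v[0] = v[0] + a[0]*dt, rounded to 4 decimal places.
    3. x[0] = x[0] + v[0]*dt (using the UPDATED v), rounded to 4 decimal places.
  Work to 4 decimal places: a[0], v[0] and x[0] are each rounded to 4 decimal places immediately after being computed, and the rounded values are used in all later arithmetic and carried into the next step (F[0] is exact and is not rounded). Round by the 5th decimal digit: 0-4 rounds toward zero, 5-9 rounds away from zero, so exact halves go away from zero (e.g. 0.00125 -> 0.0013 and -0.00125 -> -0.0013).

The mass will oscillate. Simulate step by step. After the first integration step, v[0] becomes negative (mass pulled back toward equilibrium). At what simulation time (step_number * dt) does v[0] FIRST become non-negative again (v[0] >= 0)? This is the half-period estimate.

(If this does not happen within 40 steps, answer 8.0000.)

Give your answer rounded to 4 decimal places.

Answer: 3.6000

Derivation:
Step 0: x=[10.9000] v=[0.0000]
Step 1: x=[10.7844] v=[-0.5780]
Step 2: x=[10.5571] v=[-1.1363]
Step 3: x=[10.2259] v=[-1.6560]
Step 4: x=[9.8020] v=[-2.1194]
Step 5: x=[9.2999] v=[-2.5107]
Step 6: x=[8.7366] v=[-2.8167]
Step 7: x=[8.1312] v=[-3.0269]
Step 8: x=[7.5044] v=[-3.1342]
Step 9: x=[6.8774] v=[-3.1349]
Step 10: x=[6.2716] v=[-3.0291]
Step 11: x=[5.7075] v=[-2.8203]
Step 12: x=[5.2044] v=[-2.5156]
Step 13: x=[4.7793] v=[-2.1253]
Step 14: x=[4.4467] v=[-1.6628]
Step 15: x=[4.2180] v=[-1.1437]
Step 16: x=[4.1008] v=[-0.5858]
Step 17: x=[4.0992] v=[-0.0079]
Step 18: x=[4.2132] v=[0.5702]
First v>=0 after going negative at step 18, time=3.6000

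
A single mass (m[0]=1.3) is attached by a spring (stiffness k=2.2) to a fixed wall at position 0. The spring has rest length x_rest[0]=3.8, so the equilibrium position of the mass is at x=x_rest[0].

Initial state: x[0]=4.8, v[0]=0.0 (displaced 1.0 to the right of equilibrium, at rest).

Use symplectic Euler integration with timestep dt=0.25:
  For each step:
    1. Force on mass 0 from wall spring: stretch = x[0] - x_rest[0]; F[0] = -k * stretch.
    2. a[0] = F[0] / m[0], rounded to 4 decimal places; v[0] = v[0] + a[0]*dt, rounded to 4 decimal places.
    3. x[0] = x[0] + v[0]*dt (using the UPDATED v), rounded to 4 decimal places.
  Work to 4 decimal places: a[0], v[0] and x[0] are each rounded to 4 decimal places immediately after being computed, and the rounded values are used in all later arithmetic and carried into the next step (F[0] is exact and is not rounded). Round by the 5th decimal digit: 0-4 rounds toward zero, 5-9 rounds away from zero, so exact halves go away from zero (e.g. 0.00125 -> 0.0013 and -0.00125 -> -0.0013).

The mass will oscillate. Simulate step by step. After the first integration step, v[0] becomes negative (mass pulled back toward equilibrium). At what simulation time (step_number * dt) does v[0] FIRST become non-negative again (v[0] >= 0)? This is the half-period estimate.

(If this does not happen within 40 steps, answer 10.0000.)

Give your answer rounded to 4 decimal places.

Answer: 2.5000

Derivation:
Step 0: x=[4.8000] v=[0.0000]
Step 1: x=[4.6942] v=[-0.4231]
Step 2: x=[4.4939] v=[-0.8014]
Step 3: x=[4.2202] v=[-1.0950]
Step 4: x=[3.9020] v=[-1.2728]
Step 5: x=[3.5730] v=[-1.3160]
Step 6: x=[3.2680] v=[-1.2200]
Step 7: x=[3.0193] v=[-0.9949]
Step 8: x=[2.8532] v=[-0.6646]
Step 9: x=[2.7872] v=[-0.2640]
Step 10: x=[2.8283] v=[0.1645]
First v>=0 after going negative at step 10, time=2.5000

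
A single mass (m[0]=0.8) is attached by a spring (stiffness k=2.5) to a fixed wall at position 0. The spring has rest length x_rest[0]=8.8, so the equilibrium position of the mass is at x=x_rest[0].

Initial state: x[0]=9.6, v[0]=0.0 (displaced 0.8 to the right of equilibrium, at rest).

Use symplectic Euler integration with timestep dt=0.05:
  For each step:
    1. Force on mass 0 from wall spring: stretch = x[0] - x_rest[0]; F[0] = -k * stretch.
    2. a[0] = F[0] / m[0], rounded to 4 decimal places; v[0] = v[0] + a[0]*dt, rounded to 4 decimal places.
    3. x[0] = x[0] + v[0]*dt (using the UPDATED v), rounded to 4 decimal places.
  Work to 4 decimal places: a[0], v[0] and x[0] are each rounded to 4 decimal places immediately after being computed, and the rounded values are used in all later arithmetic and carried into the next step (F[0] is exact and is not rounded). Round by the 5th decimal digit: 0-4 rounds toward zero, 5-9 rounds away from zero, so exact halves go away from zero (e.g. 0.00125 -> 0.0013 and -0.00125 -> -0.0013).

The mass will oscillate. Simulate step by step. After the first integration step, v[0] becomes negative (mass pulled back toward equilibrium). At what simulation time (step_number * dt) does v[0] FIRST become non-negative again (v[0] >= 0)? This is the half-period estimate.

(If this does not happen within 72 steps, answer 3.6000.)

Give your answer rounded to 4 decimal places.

Step 0: x=[9.6000] v=[0.0000]
Step 1: x=[9.5938] v=[-0.1250]
Step 2: x=[9.5814] v=[-0.2490]
Step 3: x=[9.5628] v=[-0.3711]
Step 4: x=[9.5383] v=[-0.4903]
Step 5: x=[9.5080] v=[-0.6057]
Step 6: x=[9.4722] v=[-0.7163]
Step 7: x=[9.4311] v=[-0.8213]
Step 8: x=[9.3851] v=[-0.9199]
Step 9: x=[9.3345] v=[-1.0113]
Step 10: x=[9.2798] v=[-1.0948]
Step 11: x=[9.2213] v=[-1.1698]
Step 12: x=[9.1595] v=[-1.2356]
Step 13: x=[9.0949] v=[-1.2918]
Step 14: x=[9.0280] v=[-1.3379]
Step 15: x=[8.9593] v=[-1.3735]
Step 16: x=[8.8894] v=[-1.3984]
Step 17: x=[8.8188] v=[-1.4124]
Step 18: x=[8.7480] v=[-1.4153]
Step 19: x=[8.6776] v=[-1.4072]
Step 20: x=[8.6082] v=[-1.3881]
Step 21: x=[8.5403] v=[-1.3581]
Step 22: x=[8.4744] v=[-1.3175]
Step 23: x=[8.4111] v=[-1.2666]
Step 24: x=[8.3508] v=[-1.2058]
Step 25: x=[8.2940] v=[-1.1356]
Step 26: x=[8.2412] v=[-1.0565]
Step 27: x=[8.1927] v=[-0.9692]
Step 28: x=[8.1490] v=[-0.8743]
Step 29: x=[8.1104] v=[-0.7726]
Step 30: x=[8.0772] v=[-0.6649]
Step 31: x=[8.0496] v=[-0.5520]
Step 32: x=[8.0279] v=[-0.4348]
Step 33: x=[8.0122] v=[-0.3142]
Step 34: x=[8.0026] v=[-0.1911]
Step 35: x=[7.9993] v=[-0.0665]
Step 36: x=[8.0022] v=[0.0586]
First v>=0 after going negative at step 36, time=1.8000

Answer: 1.8000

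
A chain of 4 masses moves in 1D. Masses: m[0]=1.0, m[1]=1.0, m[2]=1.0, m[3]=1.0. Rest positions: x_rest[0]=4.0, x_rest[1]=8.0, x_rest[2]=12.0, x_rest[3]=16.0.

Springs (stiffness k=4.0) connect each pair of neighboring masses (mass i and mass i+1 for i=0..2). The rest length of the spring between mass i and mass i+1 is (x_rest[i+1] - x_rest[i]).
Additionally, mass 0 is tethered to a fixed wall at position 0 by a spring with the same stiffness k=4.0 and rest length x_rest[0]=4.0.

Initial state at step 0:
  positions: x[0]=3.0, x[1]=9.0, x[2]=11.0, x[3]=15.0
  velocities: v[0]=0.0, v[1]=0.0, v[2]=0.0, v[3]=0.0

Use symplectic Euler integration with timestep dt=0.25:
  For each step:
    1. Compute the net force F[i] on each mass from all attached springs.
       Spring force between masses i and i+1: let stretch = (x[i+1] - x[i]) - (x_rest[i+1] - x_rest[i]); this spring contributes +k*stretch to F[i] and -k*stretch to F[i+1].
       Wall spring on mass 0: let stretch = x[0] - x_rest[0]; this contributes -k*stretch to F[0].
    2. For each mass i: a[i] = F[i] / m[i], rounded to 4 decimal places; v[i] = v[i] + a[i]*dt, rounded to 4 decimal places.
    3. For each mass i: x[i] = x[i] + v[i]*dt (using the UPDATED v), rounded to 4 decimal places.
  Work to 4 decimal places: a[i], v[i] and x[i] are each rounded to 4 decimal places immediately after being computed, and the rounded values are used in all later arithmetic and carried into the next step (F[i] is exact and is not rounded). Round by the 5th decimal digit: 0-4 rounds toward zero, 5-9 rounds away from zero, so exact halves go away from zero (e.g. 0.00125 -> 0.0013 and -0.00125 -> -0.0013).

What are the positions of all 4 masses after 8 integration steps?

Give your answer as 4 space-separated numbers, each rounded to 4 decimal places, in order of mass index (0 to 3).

Step 0: x=[3.0000 9.0000 11.0000 15.0000] v=[0.0000 0.0000 0.0000 0.0000]
Step 1: x=[3.7500 8.0000 11.5000 15.0000] v=[3.0000 -4.0000 2.0000 0.0000]
Step 2: x=[4.6250 6.8125 12.0000 15.1250] v=[3.5000 -4.7500 2.0000 0.5000]
Step 3: x=[4.8906 6.3750 11.9844 15.4688] v=[1.0625 -1.7500 -0.0625 1.3750]
Step 4: x=[4.3047 6.9688 11.4375 15.9415] v=[-2.3437 2.3750 -2.1875 1.8906]
Step 5: x=[3.3086 8.0137 10.8995 16.2882] v=[-3.9843 4.1796 -2.1522 1.3866]
Step 6: x=[2.6617 8.6038 10.9872 16.2877] v=[-2.5878 2.3603 0.3507 -0.0021]
Step 7: x=[2.8349 8.3042 11.8042 15.9621] v=[0.6926 -1.1984 3.2678 -1.3026]
Step 8: x=[3.6667 7.5123 12.7856 15.5970] v=[3.3270 -3.1677 3.9257 -1.4605]

Answer: 3.6667 7.5123 12.7856 15.5970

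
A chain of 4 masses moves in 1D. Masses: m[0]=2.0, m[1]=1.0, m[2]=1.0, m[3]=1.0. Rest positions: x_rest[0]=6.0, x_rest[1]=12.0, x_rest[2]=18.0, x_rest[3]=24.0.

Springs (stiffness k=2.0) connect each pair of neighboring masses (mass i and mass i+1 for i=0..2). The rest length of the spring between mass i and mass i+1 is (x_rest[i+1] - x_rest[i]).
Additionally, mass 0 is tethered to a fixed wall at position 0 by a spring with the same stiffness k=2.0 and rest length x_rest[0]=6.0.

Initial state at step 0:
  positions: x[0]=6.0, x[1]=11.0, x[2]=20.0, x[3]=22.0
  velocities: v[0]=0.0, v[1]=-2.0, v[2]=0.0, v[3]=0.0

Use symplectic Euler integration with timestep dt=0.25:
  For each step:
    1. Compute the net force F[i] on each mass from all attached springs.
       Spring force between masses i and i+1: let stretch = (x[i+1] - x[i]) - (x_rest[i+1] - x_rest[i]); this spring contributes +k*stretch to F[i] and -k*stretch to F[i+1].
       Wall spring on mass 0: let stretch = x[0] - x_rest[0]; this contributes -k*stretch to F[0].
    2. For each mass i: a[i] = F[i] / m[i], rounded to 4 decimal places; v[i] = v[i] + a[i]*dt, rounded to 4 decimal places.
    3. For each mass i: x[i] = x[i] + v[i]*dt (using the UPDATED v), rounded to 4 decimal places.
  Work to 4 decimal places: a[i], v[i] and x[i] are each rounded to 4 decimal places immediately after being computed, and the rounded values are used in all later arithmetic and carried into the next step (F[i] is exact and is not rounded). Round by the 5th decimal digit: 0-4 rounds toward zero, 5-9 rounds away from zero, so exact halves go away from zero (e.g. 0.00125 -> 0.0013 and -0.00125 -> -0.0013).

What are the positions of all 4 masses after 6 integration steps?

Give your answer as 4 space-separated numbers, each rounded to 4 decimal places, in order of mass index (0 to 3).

Step 0: x=[6.0000 11.0000 20.0000 22.0000] v=[0.0000 -2.0000 0.0000 0.0000]
Step 1: x=[5.9375 11.0000 19.1250 22.5000] v=[-0.2500 0.0000 -3.5000 2.0000]
Step 2: x=[5.8203 11.3828 17.6563 23.3281] v=[-0.4688 1.5313 -5.8750 3.3125]
Step 3: x=[5.6870 11.8545 16.1123 24.1973] v=[-0.5333 1.8868 -6.1759 3.4766]
Step 4: x=[5.5837 12.0875 15.0467 24.8058] v=[-0.4132 0.9320 -4.2623 2.4341]
Step 5: x=[5.5379 11.8774 14.8311 24.9445] v=[-0.1832 -0.8403 -0.8624 0.5546]
Step 6: x=[5.5422 11.2441 15.5105 24.5690] v=[0.0172 -2.5332 2.7175 -1.5021]

Answer: 5.5422 11.2441 15.5105 24.5690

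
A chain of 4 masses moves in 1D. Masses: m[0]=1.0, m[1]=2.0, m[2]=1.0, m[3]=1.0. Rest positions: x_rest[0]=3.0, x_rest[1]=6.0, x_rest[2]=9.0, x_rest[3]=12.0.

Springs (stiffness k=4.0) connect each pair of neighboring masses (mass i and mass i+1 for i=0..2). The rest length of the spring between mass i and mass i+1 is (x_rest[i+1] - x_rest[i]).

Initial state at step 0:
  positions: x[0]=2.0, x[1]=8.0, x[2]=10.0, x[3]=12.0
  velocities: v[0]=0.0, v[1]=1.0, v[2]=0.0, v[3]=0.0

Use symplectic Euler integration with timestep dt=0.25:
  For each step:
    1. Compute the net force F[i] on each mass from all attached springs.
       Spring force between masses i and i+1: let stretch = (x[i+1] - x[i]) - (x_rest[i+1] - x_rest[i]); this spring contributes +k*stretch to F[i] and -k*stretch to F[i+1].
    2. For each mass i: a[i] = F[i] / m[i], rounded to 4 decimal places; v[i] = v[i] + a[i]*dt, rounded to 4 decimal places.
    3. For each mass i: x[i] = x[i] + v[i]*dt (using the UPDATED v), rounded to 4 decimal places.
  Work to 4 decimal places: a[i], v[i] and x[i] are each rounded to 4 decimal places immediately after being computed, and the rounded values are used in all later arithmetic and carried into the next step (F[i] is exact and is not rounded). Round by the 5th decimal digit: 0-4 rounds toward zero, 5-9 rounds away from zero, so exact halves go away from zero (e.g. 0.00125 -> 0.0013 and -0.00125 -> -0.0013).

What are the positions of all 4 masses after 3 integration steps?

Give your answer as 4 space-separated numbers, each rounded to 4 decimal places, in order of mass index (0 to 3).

Step 0: x=[2.0000 8.0000 10.0000 12.0000] v=[0.0000 1.0000 0.0000 0.0000]
Step 1: x=[2.7500 7.7500 10.0000 12.2500] v=[3.0000 -1.0000 0.0000 1.0000]
Step 2: x=[4.0000 7.1563 10.0000 12.6875] v=[5.0000 -2.3750 0.0000 1.7500]
Step 3: x=[5.2891 6.5235 9.9610 13.2031] v=[5.1563 -2.5313 -0.1562 2.0625]

Answer: 5.2891 6.5235 9.9610 13.2031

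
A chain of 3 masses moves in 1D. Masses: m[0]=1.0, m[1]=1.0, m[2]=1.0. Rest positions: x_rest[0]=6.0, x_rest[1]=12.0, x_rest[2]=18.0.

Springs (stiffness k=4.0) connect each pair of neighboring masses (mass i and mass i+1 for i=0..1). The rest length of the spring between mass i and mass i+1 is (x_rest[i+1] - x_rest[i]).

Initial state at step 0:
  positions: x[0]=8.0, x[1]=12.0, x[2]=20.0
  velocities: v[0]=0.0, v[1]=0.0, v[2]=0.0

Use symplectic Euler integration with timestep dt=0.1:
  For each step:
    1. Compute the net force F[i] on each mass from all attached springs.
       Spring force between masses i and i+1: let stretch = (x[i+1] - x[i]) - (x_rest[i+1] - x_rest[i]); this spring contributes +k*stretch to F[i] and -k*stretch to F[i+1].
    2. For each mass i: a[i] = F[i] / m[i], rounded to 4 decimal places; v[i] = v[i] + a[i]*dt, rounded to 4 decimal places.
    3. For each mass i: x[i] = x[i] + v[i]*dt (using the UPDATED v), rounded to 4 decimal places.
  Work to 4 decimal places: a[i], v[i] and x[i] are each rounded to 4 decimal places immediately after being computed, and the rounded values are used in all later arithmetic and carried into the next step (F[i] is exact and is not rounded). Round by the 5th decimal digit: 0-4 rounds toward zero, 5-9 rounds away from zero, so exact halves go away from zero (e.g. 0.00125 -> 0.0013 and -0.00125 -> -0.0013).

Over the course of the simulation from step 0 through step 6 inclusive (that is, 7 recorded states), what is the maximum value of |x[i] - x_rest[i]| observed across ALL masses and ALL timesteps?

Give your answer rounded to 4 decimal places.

Step 0: x=[8.0000 12.0000 20.0000] v=[0.0000 0.0000 0.0000]
Step 1: x=[7.9200 12.1600 19.9200] v=[-0.8000 1.6000 -0.8000]
Step 2: x=[7.7696 12.4608 19.7696] v=[-1.5040 3.0080 -1.5040]
Step 3: x=[7.5669 12.8663 19.5669] v=[-2.0275 4.0550 -2.0275]
Step 4: x=[7.3361 13.3279 19.3361] v=[-2.3077 4.6155 -2.3077]
Step 5: x=[7.1050 13.7901 19.1050] v=[-2.3110 4.6221 -2.3110]
Step 6: x=[6.9013 14.1975 18.9013] v=[-2.0370 4.0740 -2.0370]
Max displacement = 2.1975

Answer: 2.1975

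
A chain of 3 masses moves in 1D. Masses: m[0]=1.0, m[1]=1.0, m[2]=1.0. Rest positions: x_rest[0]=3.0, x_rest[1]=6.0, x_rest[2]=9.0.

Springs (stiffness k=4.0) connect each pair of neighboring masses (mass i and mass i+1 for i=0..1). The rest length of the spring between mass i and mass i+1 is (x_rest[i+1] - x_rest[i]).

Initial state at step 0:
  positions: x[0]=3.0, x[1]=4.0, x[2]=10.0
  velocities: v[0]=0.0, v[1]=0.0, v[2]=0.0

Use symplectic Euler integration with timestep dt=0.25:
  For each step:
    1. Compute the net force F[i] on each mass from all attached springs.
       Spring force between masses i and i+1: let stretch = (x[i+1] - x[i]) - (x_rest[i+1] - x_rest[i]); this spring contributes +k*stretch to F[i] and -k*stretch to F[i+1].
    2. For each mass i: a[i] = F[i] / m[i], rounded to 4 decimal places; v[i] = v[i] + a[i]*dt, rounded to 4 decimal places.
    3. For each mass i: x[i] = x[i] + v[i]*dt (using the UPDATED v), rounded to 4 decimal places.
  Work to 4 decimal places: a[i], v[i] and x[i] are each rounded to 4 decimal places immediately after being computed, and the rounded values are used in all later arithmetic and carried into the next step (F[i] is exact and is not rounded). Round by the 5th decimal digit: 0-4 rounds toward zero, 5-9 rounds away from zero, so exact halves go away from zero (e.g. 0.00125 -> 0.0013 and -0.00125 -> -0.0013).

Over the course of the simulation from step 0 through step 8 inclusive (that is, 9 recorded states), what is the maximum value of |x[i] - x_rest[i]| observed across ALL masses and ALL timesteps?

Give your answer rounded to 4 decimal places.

Answer: 2.0106

Derivation:
Step 0: x=[3.0000 4.0000 10.0000] v=[0.0000 0.0000 0.0000]
Step 1: x=[2.5000 5.2500 9.2500] v=[-2.0000 5.0000 -3.0000]
Step 2: x=[1.9375 6.8125 8.2500] v=[-2.2500 6.2500 -4.0000]
Step 3: x=[1.8438 7.5156 7.6406] v=[-0.3750 2.8125 -2.4375]
Step 4: x=[2.4180 6.8320 7.7500] v=[2.2968 -2.7343 0.4375]
Step 5: x=[3.3457 5.2744 8.3799] v=[3.7108 -6.2303 2.5195]
Step 6: x=[4.0056 4.0110 8.9834] v=[2.6395 -5.0535 2.4140]
Step 7: x=[3.9168 3.9894 9.0938] v=[-0.3551 -0.0865 0.4416]
Step 8: x=[3.0962 5.2257 8.6781] v=[-3.2825 4.9453 -1.6628]
Max displacement = 2.0106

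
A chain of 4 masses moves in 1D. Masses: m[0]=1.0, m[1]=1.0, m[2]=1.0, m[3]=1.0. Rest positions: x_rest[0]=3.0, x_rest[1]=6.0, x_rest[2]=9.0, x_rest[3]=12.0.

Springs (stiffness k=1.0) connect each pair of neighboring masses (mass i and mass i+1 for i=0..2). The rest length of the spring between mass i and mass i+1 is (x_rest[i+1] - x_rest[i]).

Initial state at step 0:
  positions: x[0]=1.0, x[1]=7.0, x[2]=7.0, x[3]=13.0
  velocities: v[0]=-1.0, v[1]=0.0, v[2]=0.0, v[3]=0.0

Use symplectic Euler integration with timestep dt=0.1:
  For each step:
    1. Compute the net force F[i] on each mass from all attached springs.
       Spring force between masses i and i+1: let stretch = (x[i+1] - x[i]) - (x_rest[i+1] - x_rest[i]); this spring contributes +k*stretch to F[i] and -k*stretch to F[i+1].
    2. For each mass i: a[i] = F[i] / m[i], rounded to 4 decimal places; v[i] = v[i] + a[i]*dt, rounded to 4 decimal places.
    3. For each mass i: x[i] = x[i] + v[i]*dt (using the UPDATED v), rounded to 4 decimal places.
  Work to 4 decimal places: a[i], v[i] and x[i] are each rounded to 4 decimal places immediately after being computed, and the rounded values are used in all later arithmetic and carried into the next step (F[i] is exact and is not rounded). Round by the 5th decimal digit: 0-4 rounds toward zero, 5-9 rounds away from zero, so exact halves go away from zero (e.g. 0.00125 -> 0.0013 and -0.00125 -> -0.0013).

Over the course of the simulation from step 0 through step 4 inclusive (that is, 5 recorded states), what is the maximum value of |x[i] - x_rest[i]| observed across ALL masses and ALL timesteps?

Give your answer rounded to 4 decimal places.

Step 0: x=[1.0000 7.0000 7.0000 13.0000] v=[-1.0000 0.0000 0.0000 0.0000]
Step 1: x=[0.9300 6.9400 7.0600 12.9700] v=[-0.7000 -0.6000 0.6000 -0.3000]
Step 2: x=[0.8901 6.8211 7.1779 12.9109] v=[-0.3990 -1.1890 1.1790 -0.5910]
Step 3: x=[0.8795 6.6465 7.3496 12.8245] v=[-0.1059 -1.7464 1.7166 -0.8643]
Step 4: x=[0.8966 6.4212 7.5690 12.7133] v=[0.1708 -2.2528 2.1938 -1.1118]
Max displacement = 2.1205

Answer: 2.1205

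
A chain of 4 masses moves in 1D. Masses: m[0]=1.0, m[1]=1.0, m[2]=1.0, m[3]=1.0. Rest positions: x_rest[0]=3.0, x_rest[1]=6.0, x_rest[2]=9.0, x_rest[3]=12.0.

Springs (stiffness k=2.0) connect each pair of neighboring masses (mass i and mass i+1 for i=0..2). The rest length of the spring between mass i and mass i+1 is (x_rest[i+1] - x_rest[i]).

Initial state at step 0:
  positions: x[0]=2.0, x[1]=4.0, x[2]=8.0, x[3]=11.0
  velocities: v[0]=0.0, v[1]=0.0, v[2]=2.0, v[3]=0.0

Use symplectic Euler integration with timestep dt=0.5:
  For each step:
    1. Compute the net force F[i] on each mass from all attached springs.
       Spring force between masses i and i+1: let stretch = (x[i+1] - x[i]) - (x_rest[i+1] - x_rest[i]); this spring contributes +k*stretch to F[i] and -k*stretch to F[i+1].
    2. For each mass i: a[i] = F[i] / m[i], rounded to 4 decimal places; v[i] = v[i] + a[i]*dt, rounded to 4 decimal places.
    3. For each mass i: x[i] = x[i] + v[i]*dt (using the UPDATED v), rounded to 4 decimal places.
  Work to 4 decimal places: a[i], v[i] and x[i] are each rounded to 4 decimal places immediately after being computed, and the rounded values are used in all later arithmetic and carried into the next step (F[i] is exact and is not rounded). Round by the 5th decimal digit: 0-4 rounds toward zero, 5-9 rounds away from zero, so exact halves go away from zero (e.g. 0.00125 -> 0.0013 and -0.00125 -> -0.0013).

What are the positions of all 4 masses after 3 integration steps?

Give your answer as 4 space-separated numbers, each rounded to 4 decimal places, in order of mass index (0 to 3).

Step 0: x=[2.0000 4.0000 8.0000 11.0000] v=[0.0000 0.0000 2.0000 0.0000]
Step 1: x=[1.5000 5.0000 8.5000 11.0000] v=[-1.0000 2.0000 1.0000 0.0000]
Step 2: x=[1.2500 6.0000 8.5000 11.2500] v=[-0.5000 2.0000 0.0000 0.5000]
Step 3: x=[1.8750 5.8750 8.6250 11.6250] v=[1.2500 -0.2500 0.2500 0.7500]

Answer: 1.8750 5.8750 8.6250 11.6250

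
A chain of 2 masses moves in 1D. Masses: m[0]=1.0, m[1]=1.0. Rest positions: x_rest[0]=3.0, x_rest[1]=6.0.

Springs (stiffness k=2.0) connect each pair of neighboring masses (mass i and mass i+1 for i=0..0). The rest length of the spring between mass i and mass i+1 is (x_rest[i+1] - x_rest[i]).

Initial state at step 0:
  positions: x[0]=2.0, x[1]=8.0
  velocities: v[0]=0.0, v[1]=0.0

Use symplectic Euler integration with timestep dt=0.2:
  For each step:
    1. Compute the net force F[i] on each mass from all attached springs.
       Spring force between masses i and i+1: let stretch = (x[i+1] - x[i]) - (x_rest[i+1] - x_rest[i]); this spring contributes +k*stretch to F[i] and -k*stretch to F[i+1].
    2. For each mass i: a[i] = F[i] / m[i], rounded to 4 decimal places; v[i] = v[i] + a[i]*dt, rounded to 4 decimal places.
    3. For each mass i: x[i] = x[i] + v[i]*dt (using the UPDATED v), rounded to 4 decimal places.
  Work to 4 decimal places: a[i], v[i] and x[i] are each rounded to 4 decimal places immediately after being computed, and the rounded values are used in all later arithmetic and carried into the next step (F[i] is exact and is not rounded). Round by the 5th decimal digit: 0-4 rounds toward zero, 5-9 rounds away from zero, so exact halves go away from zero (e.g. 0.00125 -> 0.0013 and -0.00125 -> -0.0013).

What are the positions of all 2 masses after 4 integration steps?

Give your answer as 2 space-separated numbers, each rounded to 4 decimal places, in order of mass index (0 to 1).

Answer: 3.8660 6.1340

Derivation:
Step 0: x=[2.0000 8.0000] v=[0.0000 0.0000]
Step 1: x=[2.2400 7.7600] v=[1.2000 -1.2000]
Step 2: x=[2.6816 7.3184] v=[2.2080 -2.2080]
Step 3: x=[3.2541 6.7459] v=[2.8627 -2.8627]
Step 4: x=[3.8660 6.1340] v=[3.0594 -3.0594]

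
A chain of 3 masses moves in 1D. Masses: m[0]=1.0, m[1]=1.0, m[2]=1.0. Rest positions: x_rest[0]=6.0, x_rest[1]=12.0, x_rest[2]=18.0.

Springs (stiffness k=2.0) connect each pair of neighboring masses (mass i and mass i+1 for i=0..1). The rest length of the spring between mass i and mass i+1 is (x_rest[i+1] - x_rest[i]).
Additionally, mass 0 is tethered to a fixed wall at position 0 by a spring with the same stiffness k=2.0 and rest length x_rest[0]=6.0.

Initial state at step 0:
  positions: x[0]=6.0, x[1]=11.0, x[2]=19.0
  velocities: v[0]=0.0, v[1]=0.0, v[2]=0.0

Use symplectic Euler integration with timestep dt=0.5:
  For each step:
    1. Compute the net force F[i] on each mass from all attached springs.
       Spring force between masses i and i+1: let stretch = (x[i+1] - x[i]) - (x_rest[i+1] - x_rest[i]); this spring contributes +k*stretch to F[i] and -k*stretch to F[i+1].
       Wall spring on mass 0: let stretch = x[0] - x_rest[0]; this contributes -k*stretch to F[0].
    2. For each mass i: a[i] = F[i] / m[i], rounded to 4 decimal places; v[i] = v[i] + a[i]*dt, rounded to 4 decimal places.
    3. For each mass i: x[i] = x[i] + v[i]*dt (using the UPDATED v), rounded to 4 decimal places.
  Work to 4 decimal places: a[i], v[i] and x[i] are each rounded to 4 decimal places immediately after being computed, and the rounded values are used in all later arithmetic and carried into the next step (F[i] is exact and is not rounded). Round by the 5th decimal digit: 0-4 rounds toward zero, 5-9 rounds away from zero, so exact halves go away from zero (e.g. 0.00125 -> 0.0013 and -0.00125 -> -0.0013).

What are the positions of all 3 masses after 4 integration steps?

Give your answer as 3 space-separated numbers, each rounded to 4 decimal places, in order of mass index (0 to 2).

Answer: 7.2500 11.1875 18.1250

Derivation:
Step 0: x=[6.0000 11.0000 19.0000] v=[0.0000 0.0000 0.0000]
Step 1: x=[5.5000 12.5000 18.0000] v=[-1.0000 3.0000 -2.0000]
Step 2: x=[5.7500 13.2500 17.2500] v=[0.5000 1.5000 -1.5000]
Step 3: x=[6.8750 12.2500 17.5000] v=[2.2500 -2.0000 0.5000]
Step 4: x=[7.2500 11.1875 18.1250] v=[0.7500 -2.1250 1.2500]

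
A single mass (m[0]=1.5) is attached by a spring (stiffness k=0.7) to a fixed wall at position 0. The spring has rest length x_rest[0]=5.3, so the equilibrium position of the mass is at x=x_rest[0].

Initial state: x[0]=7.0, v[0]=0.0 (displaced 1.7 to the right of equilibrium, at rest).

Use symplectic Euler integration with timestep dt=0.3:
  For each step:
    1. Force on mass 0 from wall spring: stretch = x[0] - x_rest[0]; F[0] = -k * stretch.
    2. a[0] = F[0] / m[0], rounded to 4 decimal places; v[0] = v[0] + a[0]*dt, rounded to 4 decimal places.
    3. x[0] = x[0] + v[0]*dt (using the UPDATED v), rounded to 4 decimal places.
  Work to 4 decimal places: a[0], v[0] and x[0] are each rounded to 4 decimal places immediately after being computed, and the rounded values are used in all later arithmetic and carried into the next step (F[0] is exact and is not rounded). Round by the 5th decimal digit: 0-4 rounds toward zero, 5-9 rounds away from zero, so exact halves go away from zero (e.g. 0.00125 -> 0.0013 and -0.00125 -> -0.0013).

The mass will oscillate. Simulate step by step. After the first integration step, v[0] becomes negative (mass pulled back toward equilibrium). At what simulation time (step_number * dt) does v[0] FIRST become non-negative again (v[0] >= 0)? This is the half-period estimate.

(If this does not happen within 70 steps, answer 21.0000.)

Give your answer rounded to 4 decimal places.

Step 0: x=[7.0000] v=[0.0000]
Step 1: x=[6.9286] v=[-0.2380]
Step 2: x=[6.7888] v=[-0.4660]
Step 3: x=[6.5865] v=[-0.6744]
Step 4: x=[6.3302] v=[-0.8545]
Step 5: x=[6.0306] v=[-0.9987]
Step 6: x=[5.7003] v=[-1.1010]
Step 7: x=[5.3532] v=[-1.1570]
Step 8: x=[5.0039] v=[-1.1644]
Step 9: x=[4.6670] v=[-1.1229]
Step 10: x=[4.3567] v=[-1.0343]
Step 11: x=[4.0860] v=[-0.9022]
Step 12: x=[3.8663] v=[-0.7323]
Step 13: x=[3.7068] v=[-0.5316]
Step 14: x=[3.6142] v=[-0.3086]
Step 15: x=[3.5924] v=[-0.0726]
Step 16: x=[3.6424] v=[0.1665]
First v>=0 after going negative at step 16, time=4.8000

Answer: 4.8000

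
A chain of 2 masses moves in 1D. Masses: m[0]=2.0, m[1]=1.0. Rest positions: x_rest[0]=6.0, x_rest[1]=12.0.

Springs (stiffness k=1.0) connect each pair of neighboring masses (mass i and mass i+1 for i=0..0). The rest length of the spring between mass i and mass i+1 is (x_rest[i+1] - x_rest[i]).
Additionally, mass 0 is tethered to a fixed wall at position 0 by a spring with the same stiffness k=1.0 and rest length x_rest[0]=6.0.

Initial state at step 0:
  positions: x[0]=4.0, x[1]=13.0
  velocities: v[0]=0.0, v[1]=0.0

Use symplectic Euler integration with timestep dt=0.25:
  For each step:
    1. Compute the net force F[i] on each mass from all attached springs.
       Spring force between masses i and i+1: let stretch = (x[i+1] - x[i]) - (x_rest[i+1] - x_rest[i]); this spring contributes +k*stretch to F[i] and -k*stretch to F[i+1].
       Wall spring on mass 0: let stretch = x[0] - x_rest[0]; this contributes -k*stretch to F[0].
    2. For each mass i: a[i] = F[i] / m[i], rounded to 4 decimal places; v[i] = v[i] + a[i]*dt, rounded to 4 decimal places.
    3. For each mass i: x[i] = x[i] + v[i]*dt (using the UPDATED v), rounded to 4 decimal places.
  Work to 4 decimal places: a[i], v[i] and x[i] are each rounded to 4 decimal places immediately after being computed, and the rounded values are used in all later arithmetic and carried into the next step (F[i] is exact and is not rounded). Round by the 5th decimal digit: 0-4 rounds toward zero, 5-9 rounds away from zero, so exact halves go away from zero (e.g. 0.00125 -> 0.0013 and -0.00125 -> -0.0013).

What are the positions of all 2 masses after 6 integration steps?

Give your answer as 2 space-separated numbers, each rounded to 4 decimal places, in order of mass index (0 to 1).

Answer: 6.3184 10.3824

Derivation:
Step 0: x=[4.0000 13.0000] v=[0.0000 0.0000]
Step 1: x=[4.1563 12.8125] v=[0.6250 -0.7500]
Step 2: x=[4.4532 12.4590] v=[1.1875 -1.4141]
Step 3: x=[4.8611 11.9801] v=[1.6316 -1.9156]
Step 4: x=[5.3396 11.4313] v=[1.9139 -2.1954]
Step 5: x=[5.8416 10.8767] v=[2.0079 -2.2183]
Step 6: x=[6.3184 10.3824] v=[1.9071 -1.9771]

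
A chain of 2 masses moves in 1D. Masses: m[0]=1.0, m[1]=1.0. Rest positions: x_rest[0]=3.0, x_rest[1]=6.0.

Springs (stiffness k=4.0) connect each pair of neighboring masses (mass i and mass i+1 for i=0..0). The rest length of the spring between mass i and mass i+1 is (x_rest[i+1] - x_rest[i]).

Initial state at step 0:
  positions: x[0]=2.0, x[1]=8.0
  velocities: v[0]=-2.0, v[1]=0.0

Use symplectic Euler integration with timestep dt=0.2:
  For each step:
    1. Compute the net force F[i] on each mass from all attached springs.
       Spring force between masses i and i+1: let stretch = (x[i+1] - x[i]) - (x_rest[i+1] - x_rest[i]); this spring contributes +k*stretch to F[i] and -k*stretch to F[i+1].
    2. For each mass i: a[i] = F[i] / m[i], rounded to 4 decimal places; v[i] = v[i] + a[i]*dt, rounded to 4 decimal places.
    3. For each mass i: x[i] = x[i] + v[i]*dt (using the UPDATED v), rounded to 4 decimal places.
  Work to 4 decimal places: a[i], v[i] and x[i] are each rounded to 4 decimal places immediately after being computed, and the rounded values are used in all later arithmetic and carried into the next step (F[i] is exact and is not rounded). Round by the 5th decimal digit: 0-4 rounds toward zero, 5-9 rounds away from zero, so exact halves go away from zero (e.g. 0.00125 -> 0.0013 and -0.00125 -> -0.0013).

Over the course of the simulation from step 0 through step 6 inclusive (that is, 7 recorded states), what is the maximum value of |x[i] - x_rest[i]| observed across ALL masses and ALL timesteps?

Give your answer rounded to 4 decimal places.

Step 0: x=[2.0000 8.0000] v=[-2.0000 0.0000]
Step 1: x=[2.0800 7.5200] v=[0.4000 -2.4000]
Step 2: x=[2.5504 6.6496] v=[2.3520 -4.3520]
Step 3: x=[3.1967 5.6033] v=[3.2314 -5.2314]
Step 4: x=[3.7480 4.6520] v=[2.7567 -4.7567]
Step 5: x=[3.9640 4.0360] v=[1.0799 -3.0799]
Step 6: x=[3.7115 3.8885] v=[-1.2625 -0.7375]
Max displacement = 2.1115

Answer: 2.1115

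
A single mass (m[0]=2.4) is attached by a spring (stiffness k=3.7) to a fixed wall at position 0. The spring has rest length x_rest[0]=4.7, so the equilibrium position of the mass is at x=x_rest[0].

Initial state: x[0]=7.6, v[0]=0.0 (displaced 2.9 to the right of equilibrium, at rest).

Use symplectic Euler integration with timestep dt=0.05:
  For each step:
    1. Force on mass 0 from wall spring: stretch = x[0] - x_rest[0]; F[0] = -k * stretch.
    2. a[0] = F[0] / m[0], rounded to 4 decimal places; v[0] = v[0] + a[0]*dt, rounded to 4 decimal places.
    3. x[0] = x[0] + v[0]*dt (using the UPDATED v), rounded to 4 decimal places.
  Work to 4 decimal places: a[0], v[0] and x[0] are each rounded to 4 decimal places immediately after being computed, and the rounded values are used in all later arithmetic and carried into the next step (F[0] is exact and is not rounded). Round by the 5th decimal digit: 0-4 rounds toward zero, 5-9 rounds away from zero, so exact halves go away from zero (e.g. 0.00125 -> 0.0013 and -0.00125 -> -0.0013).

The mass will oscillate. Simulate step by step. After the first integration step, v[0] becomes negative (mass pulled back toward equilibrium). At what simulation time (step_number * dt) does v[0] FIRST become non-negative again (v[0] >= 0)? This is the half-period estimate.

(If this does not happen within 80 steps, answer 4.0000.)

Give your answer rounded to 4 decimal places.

Answer: 2.5500

Derivation:
Step 0: x=[7.6000] v=[0.0000]
Step 1: x=[7.5888] v=[-0.2235]
Step 2: x=[7.5665] v=[-0.4462]
Step 3: x=[7.5331] v=[-0.6672]
Step 4: x=[7.4888] v=[-0.8856]
Step 5: x=[7.4338] v=[-1.1006]
Step 6: x=[7.3682] v=[-1.3113]
Step 7: x=[7.2924] v=[-1.5170]
Step 8: x=[7.2066] v=[-1.7168]
Step 9: x=[7.1111] v=[-1.9100]
Step 10: x=[7.0063] v=[-2.0959]
Step 11: x=[6.8926] v=[-2.2737]
Step 12: x=[6.7705] v=[-2.4427]
Step 13: x=[6.6404] v=[-2.6023]
Step 14: x=[6.5028] v=[-2.7519]
Step 15: x=[6.3583] v=[-2.8909]
Step 16: x=[6.2074] v=[-3.0187]
Step 17: x=[6.0507] v=[-3.1349]
Step 18: x=[5.8888] v=[-3.2390]
Step 19: x=[5.7223] v=[-3.3306]
Step 20: x=[5.5518] v=[-3.4094]
Step 21: x=[5.3780] v=[-3.4751]
Step 22: x=[5.2016] v=[-3.5274]
Step 23: x=[5.0233] v=[-3.5661]
Step 24: x=[4.8438] v=[-3.5910]
Step 25: x=[4.6637] v=[-3.6021]
Step 26: x=[4.4837] v=[-3.5993]
Step 27: x=[4.3046] v=[-3.5826]
Step 28: x=[4.1270] v=[-3.5521]
Step 29: x=[3.9516] v=[-3.5079]
Step 30: x=[3.7791] v=[-3.4502]
Step 31: x=[3.6101] v=[-3.3792]
Step 32: x=[3.4453] v=[-3.2952]
Step 33: x=[3.2854] v=[-3.1985]
Step 34: x=[3.1309] v=[-3.0895]
Step 35: x=[2.9825] v=[-2.9686]
Step 36: x=[2.8407] v=[-2.8362]
Step 37: x=[2.7061] v=[-2.6929]
Step 38: x=[2.5791] v=[-2.5392]
Step 39: x=[2.4603] v=[-2.3757]
Step 40: x=[2.3501] v=[-2.2031]
Step 41: x=[2.2490] v=[-2.0220]
Step 42: x=[2.1573] v=[-1.8331]
Step 43: x=[2.0754] v=[-1.6371]
Step 44: x=[2.0037] v=[-1.4348]
Step 45: x=[1.9424] v=[-1.2270]
Step 46: x=[1.8917] v=[-1.0144]
Step 47: x=[1.8518] v=[-0.7979]
Step 48: x=[1.8229] v=[-0.5784]
Step 49: x=[1.8051] v=[-0.3566]
Step 50: x=[1.7984] v=[-0.1335]
Step 51: x=[1.8029] v=[0.0902]
First v>=0 after going negative at step 51, time=2.5500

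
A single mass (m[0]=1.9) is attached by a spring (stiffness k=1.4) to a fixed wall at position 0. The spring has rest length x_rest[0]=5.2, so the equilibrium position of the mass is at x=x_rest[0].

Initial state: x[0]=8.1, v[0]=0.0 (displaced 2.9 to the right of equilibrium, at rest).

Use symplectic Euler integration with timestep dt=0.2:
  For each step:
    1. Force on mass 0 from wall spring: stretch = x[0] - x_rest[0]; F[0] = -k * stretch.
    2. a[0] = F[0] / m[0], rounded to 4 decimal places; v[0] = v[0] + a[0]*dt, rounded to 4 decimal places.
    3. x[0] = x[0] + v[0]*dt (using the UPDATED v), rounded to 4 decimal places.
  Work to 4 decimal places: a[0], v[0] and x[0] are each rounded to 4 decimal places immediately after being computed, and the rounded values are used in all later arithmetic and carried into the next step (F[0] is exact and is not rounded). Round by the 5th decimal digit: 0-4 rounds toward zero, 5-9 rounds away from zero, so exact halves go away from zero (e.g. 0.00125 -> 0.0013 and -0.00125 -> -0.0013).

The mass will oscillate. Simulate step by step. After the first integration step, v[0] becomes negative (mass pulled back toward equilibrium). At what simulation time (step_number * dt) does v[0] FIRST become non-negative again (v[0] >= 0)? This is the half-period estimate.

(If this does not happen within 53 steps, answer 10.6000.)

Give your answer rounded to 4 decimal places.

Answer: 3.8000

Derivation:
Step 0: x=[8.1000] v=[0.0000]
Step 1: x=[8.0145] v=[-0.4274]
Step 2: x=[7.8461] v=[-0.8422]
Step 3: x=[7.5997] v=[-1.2322]
Step 4: x=[7.2825] v=[-1.5858]
Step 5: x=[6.9040] v=[-1.8927]
Step 6: x=[6.4752] v=[-2.1438]
Step 7: x=[6.0089] v=[-2.3317]
Step 8: x=[5.5187] v=[-2.4509]
Step 9: x=[5.0191] v=[-2.4979]
Step 10: x=[4.5249] v=[-2.4712]
Step 11: x=[4.0506] v=[-2.3717]
Step 12: x=[3.6101] v=[-2.2023]
Step 13: x=[3.2165] v=[-1.9680]
Step 14: x=[2.8814] v=[-1.6757]
Step 15: x=[2.6146] v=[-1.3340]
Step 16: x=[2.4240] v=[-0.9530]
Step 17: x=[2.3152] v=[-0.5439]
Step 18: x=[2.2914] v=[-0.1188]
Step 19: x=[2.3534] v=[0.3098]
First v>=0 after going negative at step 19, time=3.8000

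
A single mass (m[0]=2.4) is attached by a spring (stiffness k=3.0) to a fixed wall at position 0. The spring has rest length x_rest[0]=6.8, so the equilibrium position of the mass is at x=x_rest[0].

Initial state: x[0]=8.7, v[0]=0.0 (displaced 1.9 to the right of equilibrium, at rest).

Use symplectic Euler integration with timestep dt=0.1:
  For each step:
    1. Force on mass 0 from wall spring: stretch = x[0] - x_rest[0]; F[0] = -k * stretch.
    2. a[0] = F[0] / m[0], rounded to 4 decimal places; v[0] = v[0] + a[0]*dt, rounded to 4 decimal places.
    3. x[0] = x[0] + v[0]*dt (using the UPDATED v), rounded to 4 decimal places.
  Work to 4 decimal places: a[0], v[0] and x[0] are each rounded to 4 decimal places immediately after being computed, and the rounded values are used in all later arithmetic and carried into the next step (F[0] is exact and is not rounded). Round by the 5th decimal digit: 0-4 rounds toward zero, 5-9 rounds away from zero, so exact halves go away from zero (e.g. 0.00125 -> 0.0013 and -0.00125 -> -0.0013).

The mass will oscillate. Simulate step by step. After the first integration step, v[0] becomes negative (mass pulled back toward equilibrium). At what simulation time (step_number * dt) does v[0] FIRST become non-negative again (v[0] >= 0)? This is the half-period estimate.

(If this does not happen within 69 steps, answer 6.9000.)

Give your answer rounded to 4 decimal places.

Step 0: x=[8.7000] v=[0.0000]
Step 1: x=[8.6763] v=[-0.2375]
Step 2: x=[8.6291] v=[-0.4720]
Step 3: x=[8.5590] v=[-0.7006]
Step 4: x=[8.4670] v=[-0.9205]
Step 5: x=[8.3541] v=[-1.1289]
Step 6: x=[8.2218] v=[-1.3232]
Step 7: x=[8.0717] v=[-1.5009]
Step 8: x=[7.9057] v=[-1.6599]
Step 9: x=[7.7259] v=[-1.7981]
Step 10: x=[7.5345] v=[-1.9138]
Step 11: x=[7.3339] v=[-2.0056]
Step 12: x=[7.1267] v=[-2.0723]
Step 13: x=[6.9154] v=[-2.1131]
Step 14: x=[6.7027] v=[-2.1275]
Step 15: x=[6.4912] v=[-2.1153]
Step 16: x=[6.2835] v=[-2.0767]
Step 17: x=[6.0823] v=[-2.0121]
Step 18: x=[5.8901] v=[-1.9224]
Step 19: x=[5.7092] v=[-1.8087]
Step 20: x=[5.5420] v=[-1.6724]
Step 21: x=[5.3905] v=[-1.5152]
Step 22: x=[5.2566] v=[-1.3390]
Step 23: x=[5.1420] v=[-1.1461]
Step 24: x=[5.0481] v=[-0.9389]
Step 25: x=[4.9761] v=[-0.7199]
Step 26: x=[4.9269] v=[-0.4919]
Step 27: x=[4.9011] v=[-0.2578]
Step 28: x=[4.8991] v=[-0.0204]
Step 29: x=[4.9208] v=[0.2172]
First v>=0 after going negative at step 29, time=2.9000

Answer: 2.9000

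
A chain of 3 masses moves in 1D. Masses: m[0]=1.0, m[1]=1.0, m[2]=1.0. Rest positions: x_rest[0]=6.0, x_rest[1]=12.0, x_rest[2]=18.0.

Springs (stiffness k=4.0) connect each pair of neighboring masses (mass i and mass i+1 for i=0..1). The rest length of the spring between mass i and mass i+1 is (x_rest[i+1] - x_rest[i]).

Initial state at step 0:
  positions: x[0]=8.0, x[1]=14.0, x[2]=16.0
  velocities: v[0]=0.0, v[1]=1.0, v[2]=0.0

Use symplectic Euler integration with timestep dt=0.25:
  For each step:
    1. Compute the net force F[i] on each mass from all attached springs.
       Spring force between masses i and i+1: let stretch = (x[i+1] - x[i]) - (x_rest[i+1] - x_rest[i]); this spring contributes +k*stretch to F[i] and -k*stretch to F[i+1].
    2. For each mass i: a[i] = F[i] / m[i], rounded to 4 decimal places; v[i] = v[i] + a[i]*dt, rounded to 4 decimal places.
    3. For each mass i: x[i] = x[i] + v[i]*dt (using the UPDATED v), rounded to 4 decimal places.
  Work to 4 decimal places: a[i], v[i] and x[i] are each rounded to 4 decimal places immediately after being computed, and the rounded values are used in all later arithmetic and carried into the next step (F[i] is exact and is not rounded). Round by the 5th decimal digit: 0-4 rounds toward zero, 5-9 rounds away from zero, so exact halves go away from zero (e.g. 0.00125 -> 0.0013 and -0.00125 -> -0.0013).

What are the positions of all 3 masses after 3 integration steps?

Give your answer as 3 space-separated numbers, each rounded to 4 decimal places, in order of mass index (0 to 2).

Answer: 7.2031 11.5313 20.0156

Derivation:
Step 0: x=[8.0000 14.0000 16.0000] v=[0.0000 1.0000 0.0000]
Step 1: x=[8.0000 13.2500 17.0000] v=[0.0000 -3.0000 4.0000]
Step 2: x=[7.8125 12.1250 18.5625] v=[-0.7500 -4.5000 6.2500]
Step 3: x=[7.2031 11.5313 20.0156] v=[-2.4375 -2.3750 5.8125]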